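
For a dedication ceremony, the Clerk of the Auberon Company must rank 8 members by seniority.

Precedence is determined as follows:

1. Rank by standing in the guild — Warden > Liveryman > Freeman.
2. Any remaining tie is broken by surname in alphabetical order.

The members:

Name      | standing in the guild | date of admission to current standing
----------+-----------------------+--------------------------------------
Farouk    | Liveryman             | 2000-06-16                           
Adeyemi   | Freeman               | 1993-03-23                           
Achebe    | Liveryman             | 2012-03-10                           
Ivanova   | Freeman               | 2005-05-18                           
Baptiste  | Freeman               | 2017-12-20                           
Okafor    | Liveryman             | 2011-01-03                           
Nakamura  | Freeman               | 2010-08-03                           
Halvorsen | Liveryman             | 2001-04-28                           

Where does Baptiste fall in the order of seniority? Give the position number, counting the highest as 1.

6

By standing in the guild: Achebe, Farouk, Halvorsen and Okafor (Liveryman); then Adeyemi, Baptiste, Ivanova and Nakamura (Freeman).
Among Achebe, Farouk, Halvorsen and Okafor, alphabetically by surname: Achebe before Farouk before Halvorsen before Okafor.
Among Adeyemi, Baptiste, Ivanova and Nakamura, alphabetically by surname: Adeyemi before Baptiste before Ivanova before Nakamura.
Order: Achebe, Farouk, Halvorsen, Okafor, Adeyemi, Baptiste, Ivanova, Nakamura. So position 6.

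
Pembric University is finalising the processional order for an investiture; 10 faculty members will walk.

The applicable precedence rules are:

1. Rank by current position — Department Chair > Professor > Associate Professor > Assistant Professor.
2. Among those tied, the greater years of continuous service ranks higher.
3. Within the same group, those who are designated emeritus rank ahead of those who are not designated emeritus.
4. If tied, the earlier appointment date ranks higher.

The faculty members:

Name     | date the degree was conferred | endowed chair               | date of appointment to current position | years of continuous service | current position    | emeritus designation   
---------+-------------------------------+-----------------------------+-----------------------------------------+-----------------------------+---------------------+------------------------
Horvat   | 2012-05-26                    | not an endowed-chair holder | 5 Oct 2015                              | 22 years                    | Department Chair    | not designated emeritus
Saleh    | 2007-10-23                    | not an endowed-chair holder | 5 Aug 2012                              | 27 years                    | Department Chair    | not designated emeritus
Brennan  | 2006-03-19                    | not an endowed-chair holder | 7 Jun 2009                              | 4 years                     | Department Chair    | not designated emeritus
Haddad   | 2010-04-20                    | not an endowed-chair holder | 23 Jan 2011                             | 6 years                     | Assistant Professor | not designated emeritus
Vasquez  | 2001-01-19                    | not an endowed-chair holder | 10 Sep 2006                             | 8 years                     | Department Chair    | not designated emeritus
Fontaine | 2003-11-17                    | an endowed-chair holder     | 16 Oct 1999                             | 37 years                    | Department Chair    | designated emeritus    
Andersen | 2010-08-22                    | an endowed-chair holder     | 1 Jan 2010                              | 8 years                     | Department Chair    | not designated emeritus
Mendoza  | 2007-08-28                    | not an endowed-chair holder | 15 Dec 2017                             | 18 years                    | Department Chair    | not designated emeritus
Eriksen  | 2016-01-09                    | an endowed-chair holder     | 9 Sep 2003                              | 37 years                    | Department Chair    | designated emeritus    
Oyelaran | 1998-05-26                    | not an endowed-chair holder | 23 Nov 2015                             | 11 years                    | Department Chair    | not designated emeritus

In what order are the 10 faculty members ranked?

Fontaine, Eriksen, Saleh, Horvat, Mendoza, Oyelaran, Vasquez, Andersen, Brennan, Haddad

By current position: Fontaine, Eriksen, Saleh, Horvat, Mendoza, Oyelaran, Vasquez, Andersen and Brennan (Department Chair); then Haddad (Assistant Professor).
Among Fontaine, Eriksen, Saleh, Horvat, Mendoza, Oyelaran, Vasquez, Andersen and Brennan, by years of continuous service (higher first): Fontaine and Eriksen (37 years) before Saleh (27 years) before Horvat (22 years) before Mendoza (18 years) before Oyelaran (11 years) before Vasquez and Andersen (8 years) before Brennan (4 years).
Fontaine and Eriksen are each designated emeritus, so the next rule applies.
Among Fontaine and Eriksen, by date of appointment to current position (earlier first): Fontaine (16 Oct 1999) before Eriksen (9 Sep 2003).
Vasquez and Andersen are each not designated emeritus, so the next rule applies.
Among Vasquez and Andersen, by date of appointment to current position (earlier first): Vasquez (10 Sep 2006) before Andersen (1 Jan 2010).
Full order: Fontaine, Eriksen, Saleh, Horvat, Mendoza, Oyelaran, Vasquez, Andersen, Brennan, Haddad.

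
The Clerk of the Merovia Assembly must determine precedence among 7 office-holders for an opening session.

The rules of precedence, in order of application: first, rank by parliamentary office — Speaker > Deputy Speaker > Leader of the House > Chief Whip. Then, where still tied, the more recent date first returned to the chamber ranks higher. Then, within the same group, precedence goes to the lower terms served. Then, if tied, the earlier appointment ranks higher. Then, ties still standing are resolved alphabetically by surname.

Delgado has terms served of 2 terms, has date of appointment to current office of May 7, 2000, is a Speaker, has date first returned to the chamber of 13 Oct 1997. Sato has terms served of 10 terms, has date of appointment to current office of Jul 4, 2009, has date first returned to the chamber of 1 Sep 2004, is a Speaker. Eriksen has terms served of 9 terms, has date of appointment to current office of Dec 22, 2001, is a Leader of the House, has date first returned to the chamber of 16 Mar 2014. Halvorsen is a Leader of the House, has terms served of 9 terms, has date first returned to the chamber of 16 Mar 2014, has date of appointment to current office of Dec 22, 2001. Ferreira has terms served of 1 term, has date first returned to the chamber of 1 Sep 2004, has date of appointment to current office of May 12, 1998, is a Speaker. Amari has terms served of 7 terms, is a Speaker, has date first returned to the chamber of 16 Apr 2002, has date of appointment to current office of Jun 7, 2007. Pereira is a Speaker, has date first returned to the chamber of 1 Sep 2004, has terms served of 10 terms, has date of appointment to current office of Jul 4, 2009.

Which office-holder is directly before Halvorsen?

Eriksen

By parliamentary office: Ferreira, Pereira, Sato, Amari and Delgado (Speaker); then Eriksen and Halvorsen (Leader of the House).
Among Ferreira, Pereira, Sato, Amari and Delgado, by date first returned to the chamber (later first): Ferreira, Pereira and Sato (1 Sep 2004) before Amari (16 Apr 2002) before Delgado (13 Oct 1997).
Among Ferreira, Pereira and Sato, by terms served (lower first): Ferreira (1 term) before Pereira and Sato (10 terms).
Pereira and Sato both have date of appointment to current office Jul 4, 2009, so the next rule applies.
Among Pereira and Sato, alphabetically by surname: Pereira before Sato.
Eriksen and Halvorsen both have date first returned to the chamber 16 Mar 2014, so the next rule applies.
Eriksen and Halvorsen both have terms served 9 terms, so the next rule applies.
Eriksen and Halvorsen both have date of appointment to current office Dec 22, 2001, so the next rule applies.
Among Eriksen and Halvorsen, alphabetically by surname: Eriksen before Halvorsen.
Order: Ferreira, Pereira, Sato, Amari, Delgado, Eriksen, Halvorsen.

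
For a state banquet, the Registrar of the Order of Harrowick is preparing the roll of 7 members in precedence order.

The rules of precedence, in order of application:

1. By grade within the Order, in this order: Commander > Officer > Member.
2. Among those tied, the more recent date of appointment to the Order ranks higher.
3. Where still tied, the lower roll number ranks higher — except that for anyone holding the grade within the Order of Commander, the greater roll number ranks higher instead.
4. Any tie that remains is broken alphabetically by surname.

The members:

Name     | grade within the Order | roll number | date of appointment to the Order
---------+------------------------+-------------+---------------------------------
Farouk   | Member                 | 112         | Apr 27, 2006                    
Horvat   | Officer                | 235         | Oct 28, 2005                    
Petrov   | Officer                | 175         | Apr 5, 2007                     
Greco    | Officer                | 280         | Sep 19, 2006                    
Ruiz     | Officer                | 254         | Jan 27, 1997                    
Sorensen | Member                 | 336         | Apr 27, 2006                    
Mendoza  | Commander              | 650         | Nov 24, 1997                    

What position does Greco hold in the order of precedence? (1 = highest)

3

By grade within the Order: Mendoza (Commander); then Petrov, Greco, Horvat and Ruiz (Officer); then Farouk and Sorensen (Member).
Among Petrov, Greco, Horvat and Ruiz, by date of appointment to the Order (later first): Petrov (Apr 5, 2007) before Greco (Sep 19, 2006) before Horvat (Oct 28, 2005) before Ruiz (Jan 27, 1997).
Farouk and Sorensen both have date of appointment to the Order Apr 27, 2006, so the next rule applies.
Among Farouk and Sorensen, by roll number (lower first): Farouk (112) before Sorensen (336).
Order: Mendoza, Petrov, Greco, Horvat, Ruiz, Farouk, Sorensen. So position 3.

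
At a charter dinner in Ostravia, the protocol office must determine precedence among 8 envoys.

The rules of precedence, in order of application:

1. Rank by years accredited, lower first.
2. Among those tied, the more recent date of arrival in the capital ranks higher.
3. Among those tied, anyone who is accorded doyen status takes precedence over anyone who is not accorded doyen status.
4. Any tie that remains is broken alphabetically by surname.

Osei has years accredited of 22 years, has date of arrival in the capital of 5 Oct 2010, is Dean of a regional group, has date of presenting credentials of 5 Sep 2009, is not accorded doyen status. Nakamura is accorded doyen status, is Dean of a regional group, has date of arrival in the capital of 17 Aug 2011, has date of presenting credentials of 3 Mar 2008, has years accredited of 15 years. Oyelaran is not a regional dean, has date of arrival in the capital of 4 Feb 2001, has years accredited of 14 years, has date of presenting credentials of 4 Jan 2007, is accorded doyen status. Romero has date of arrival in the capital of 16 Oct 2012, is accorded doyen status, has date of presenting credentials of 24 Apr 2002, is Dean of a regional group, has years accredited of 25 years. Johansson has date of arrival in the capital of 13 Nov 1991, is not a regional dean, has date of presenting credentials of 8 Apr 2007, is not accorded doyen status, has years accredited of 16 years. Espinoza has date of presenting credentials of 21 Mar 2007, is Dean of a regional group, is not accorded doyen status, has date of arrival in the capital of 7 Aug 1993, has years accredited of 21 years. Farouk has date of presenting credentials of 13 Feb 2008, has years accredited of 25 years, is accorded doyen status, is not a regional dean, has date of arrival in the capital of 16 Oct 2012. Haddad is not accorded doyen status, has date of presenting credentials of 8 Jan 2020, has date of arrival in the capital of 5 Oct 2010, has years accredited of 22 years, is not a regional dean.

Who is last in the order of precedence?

Romero

By years accredited (lower first): Oyelaran (14 years); then Nakamura (15 years); then Johansson (16 years); then Espinoza (21 years); then Haddad and Osei (both 22 years); then Farouk and Romero (both 25 years).
Haddad and Osei both have date of arrival in the capital 5 Oct 2010, so the next rule applies.
Haddad and Osei are each not accorded doyen status, so the next rule applies.
Among Haddad and Osei, alphabetically by surname: Haddad before Osei.
Farouk and Romero both have date of arrival in the capital 16 Oct 2012, so the next rule applies.
Farouk and Romero are each accorded doyen status, so the next rule applies.
Among Farouk and Romero, alphabetically by surname: Farouk before Romero.
Order: Oyelaran, Nakamura, Johansson, Espinoza, Haddad, Osei, Farouk, Romero.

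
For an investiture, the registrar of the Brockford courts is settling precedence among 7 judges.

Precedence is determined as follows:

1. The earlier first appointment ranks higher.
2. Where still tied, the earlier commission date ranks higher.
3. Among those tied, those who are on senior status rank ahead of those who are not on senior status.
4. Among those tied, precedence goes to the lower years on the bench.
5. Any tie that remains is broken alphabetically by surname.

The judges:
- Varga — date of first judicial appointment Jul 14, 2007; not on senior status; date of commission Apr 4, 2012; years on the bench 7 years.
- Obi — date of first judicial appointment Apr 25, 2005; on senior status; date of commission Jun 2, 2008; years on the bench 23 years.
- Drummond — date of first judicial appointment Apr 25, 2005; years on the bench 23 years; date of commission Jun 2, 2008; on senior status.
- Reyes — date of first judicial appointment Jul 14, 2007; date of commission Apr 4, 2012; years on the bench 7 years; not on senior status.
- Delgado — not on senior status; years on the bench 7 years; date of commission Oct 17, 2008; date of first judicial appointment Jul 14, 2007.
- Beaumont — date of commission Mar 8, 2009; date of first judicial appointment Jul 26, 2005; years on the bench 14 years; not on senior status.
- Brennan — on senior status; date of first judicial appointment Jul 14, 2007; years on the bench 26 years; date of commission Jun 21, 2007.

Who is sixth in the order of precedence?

By date of first judicial appointment (earlier first): Drummond and Obi (both Apr 25, 2005); then Beaumont (Jul 26, 2005); then Brennan, Delgado, Reyes and Varga (each Jul 14, 2007).
Drummond and Obi both have date of commission Jun 2, 2008, so the next rule applies.
Drummond and Obi are each on senior status, so the next rule applies.
Drummond and Obi both have years on the bench 23 years, so the next rule applies.
Among Drummond and Obi, alphabetically by surname: Drummond before Obi.
Among Brennan, Delgado, Reyes and Varga, by date of commission (earlier first): Brennan (Jun 21, 2007) before Delgado (Oct 17, 2008) before Reyes and Varga (Apr 4, 2012).
Reyes and Varga are each not on senior status, so the next rule applies.
Reyes and Varga both have years on the bench 7 years, so the next rule applies.
Among Reyes and Varga, alphabetically by surname: Reyes before Varga.
Order: Drummond, Obi, Beaumont, Brennan, Delgado, Reyes, Varga.

Reyes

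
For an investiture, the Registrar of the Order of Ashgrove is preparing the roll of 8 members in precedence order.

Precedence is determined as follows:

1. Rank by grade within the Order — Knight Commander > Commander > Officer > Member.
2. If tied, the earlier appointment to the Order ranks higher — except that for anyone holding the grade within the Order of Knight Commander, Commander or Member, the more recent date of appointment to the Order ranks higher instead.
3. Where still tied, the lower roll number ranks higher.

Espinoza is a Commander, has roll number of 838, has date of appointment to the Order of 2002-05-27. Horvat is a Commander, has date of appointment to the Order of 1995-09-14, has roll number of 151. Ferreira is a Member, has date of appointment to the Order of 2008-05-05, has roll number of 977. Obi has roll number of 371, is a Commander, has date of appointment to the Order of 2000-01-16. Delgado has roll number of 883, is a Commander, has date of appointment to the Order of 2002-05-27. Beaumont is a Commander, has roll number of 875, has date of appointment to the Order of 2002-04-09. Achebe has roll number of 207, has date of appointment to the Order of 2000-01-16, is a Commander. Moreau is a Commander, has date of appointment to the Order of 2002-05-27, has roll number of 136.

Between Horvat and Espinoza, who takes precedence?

Espinoza

By grade within the Order: Moreau, Espinoza, Delgado, Beaumont, Achebe, Obi and Horvat (Commander); then Ferreira (Member).
Among Moreau, Espinoza, Delgado, Beaumont, Achebe, Obi and Horvat, by date of appointment to the Order (later first) (reversed rule for this group): Moreau, Espinoza and Delgado (2002-05-27) before Beaumont (2002-04-09) before Achebe and Obi (2000-01-16) before Horvat (1995-09-14).
Among Moreau, Espinoza and Delgado, by roll number (lower first): Moreau (136) before Espinoza (838) before Delgado (883).
Among Achebe and Obi, by roll number (lower first): Achebe (207) before Obi (371).
So Espinoza takes precedence.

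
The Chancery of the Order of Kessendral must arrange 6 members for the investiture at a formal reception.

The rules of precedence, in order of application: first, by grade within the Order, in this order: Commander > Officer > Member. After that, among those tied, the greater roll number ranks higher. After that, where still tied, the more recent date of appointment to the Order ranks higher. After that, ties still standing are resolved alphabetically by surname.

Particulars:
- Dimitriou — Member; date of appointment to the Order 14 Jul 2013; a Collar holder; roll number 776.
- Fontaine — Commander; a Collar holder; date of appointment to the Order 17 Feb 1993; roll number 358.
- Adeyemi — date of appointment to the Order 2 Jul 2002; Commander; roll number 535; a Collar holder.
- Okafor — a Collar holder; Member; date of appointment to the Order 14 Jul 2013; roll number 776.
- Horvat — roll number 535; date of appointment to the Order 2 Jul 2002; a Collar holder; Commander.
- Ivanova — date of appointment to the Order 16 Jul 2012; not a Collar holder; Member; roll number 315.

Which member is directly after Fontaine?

By grade within the Order: Adeyemi, Horvat and Fontaine (Commander); then Dimitriou, Okafor and Ivanova (Member).
Among Adeyemi, Horvat and Fontaine, by roll number (higher first): Adeyemi and Horvat (535) before Fontaine (358).
Adeyemi and Horvat both have date of appointment to the Order 2 Jul 2002, so the next rule applies.
Among Adeyemi and Horvat, alphabetically by surname: Adeyemi before Horvat.
Among Dimitriou, Okafor and Ivanova, by roll number (higher first): Dimitriou and Okafor (776) before Ivanova (315).
Dimitriou and Okafor both have date of appointment to the Order 14 Jul 2013, so the next rule applies.
Among Dimitriou and Okafor, alphabetically by surname: Dimitriou before Okafor.
Order: Adeyemi, Horvat, Fontaine, Dimitriou, Okafor, Ivanova.

Dimitriou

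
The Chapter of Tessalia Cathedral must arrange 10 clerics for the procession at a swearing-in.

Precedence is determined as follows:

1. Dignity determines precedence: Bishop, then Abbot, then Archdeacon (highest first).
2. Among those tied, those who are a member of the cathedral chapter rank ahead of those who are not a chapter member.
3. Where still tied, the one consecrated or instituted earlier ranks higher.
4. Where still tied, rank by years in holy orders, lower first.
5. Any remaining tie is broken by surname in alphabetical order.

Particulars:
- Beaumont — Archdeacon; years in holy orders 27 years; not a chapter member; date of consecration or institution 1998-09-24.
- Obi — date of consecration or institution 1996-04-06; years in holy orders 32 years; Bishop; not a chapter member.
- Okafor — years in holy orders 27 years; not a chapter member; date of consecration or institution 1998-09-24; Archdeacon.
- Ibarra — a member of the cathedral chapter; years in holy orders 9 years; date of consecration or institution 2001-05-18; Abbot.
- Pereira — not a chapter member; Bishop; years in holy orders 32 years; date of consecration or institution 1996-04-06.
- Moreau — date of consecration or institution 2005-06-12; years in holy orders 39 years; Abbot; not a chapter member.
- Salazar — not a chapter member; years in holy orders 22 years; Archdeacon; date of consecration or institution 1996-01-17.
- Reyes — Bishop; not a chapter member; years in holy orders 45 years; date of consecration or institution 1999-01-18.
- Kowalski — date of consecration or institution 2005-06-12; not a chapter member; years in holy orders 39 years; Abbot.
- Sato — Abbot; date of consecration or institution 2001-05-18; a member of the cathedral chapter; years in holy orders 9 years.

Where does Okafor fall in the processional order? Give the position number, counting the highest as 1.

10

By dignity: Obi, Pereira and Reyes (Bishop); then Ibarra, Sato, Kowalski and Moreau (Abbot); then Salazar, Beaumont and Okafor (Archdeacon).
Obi, Pereira and Reyes are each not a chapter member, so the next rule applies.
Among Obi, Pereira and Reyes, by date of consecration or institution (earlier first): Obi and Pereira (1996-04-06) before Reyes (1999-01-18).
Obi and Pereira both have years in holy orders 32 years, so the next rule applies.
Among Obi and Pereira, alphabetically by surname: Obi before Pereira.
Among Ibarra, Sato, Kowalski and Moreau, a member of the cathedral chapter before not a chapter member: Ibarra and Sato (a member of the cathedral chapter) before Kowalski and Moreau (not a chapter member).
Ibarra and Sato both have date of consecration or institution 2001-05-18, so the next rule applies.
Ibarra and Sato both have years in holy orders 9 years, so the next rule applies.
Among Ibarra and Sato, alphabetically by surname: Ibarra before Sato.
Kowalski and Moreau both have date of consecration or institution 2005-06-12, so the next rule applies.
Kowalski and Moreau both have years in holy orders 39 years, so the next rule applies.
Among Kowalski and Moreau, alphabetically by surname: Kowalski before Moreau.
Salazar, Beaumont and Okafor are each not a chapter member, so the next rule applies.
Among Salazar, Beaumont and Okafor, by date of consecration or institution (earlier first): Salazar (1996-01-17) before Beaumont and Okafor (1998-09-24).
Beaumont and Okafor both have years in holy orders 27 years, so the next rule applies.
Among Beaumont and Okafor, alphabetically by surname: Beaumont before Okafor.
Order: Obi, Pereira, Reyes, Ibarra, Sato, Kowalski, Moreau, Salazar, Beaumont, Okafor. So position 10.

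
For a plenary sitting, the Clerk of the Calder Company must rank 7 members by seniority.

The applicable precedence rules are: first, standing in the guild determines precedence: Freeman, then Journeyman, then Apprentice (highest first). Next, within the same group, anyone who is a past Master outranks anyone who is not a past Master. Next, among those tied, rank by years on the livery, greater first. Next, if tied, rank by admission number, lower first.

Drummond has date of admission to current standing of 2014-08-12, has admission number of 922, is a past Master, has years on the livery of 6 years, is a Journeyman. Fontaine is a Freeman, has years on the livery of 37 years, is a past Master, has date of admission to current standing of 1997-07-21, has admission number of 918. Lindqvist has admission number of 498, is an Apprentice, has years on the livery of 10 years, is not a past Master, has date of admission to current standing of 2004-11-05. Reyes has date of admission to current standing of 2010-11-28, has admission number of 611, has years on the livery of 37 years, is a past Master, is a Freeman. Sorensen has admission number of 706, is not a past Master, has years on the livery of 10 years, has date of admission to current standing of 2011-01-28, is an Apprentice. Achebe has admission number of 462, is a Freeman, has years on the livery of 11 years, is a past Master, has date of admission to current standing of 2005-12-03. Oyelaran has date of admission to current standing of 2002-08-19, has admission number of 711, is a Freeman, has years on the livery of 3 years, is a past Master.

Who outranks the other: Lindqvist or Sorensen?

By standing in the guild: Reyes, Fontaine, Achebe and Oyelaran (Freeman); then Drummond (Journeyman); then Lindqvist and Sorensen (Apprentice).
Reyes, Fontaine, Achebe and Oyelaran are each a past Master, so the next rule applies.
Among Reyes, Fontaine, Achebe and Oyelaran, by years on the livery (higher first): Reyes and Fontaine (37 years) before Achebe (11 years) before Oyelaran (3 years).
Among Reyes and Fontaine, by admission number (lower first): Reyes (611) before Fontaine (918).
Lindqvist and Sorensen are each not a past Master, so the next rule applies.
Lindqvist and Sorensen both have years on the livery 10 years, so the next rule applies.
Among Lindqvist and Sorensen, by admission number (lower first): Lindqvist (498) before Sorensen (706).
So Lindqvist takes precedence.

Lindqvist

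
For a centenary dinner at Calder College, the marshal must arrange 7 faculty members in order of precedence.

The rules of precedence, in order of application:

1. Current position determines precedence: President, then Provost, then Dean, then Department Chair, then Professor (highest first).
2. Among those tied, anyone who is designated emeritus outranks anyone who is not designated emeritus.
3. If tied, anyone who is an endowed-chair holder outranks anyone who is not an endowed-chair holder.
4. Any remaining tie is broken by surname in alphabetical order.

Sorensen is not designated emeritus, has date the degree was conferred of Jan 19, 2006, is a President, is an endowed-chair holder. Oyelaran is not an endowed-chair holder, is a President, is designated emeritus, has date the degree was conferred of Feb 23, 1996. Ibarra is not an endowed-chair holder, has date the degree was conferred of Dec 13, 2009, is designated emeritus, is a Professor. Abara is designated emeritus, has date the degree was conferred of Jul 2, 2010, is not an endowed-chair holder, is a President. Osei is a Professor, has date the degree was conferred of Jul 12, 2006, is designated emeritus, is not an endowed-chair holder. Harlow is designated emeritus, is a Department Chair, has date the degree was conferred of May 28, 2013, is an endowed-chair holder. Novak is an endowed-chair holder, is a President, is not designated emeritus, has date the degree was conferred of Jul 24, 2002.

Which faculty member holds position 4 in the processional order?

By current position: Abara, Oyelaran, Novak and Sorensen (President); then Harlow (Department Chair); then Ibarra and Osei (Professor).
Among Abara, Oyelaran, Novak and Sorensen, designated emeritus before not designated emeritus: Abara and Oyelaran (designated emeritus) before Novak and Sorensen (not designated emeritus).
Abara and Oyelaran are each not an endowed-chair holder, so the next rule applies.
Among Abara and Oyelaran, alphabetically by surname: Abara before Oyelaran.
Novak and Sorensen are each an endowed-chair holder, so the next rule applies.
Among Novak and Sorensen, alphabetically by surname: Novak before Sorensen.
Ibarra and Osei are each designated emeritus, so the next rule applies.
Ibarra and Osei are each not an endowed-chair holder, so the next rule applies.
Among Ibarra and Osei, alphabetically by surname: Ibarra before Osei.
Order: Abara, Oyelaran, Novak, Sorensen, Harlow, Ibarra, Osei.

Sorensen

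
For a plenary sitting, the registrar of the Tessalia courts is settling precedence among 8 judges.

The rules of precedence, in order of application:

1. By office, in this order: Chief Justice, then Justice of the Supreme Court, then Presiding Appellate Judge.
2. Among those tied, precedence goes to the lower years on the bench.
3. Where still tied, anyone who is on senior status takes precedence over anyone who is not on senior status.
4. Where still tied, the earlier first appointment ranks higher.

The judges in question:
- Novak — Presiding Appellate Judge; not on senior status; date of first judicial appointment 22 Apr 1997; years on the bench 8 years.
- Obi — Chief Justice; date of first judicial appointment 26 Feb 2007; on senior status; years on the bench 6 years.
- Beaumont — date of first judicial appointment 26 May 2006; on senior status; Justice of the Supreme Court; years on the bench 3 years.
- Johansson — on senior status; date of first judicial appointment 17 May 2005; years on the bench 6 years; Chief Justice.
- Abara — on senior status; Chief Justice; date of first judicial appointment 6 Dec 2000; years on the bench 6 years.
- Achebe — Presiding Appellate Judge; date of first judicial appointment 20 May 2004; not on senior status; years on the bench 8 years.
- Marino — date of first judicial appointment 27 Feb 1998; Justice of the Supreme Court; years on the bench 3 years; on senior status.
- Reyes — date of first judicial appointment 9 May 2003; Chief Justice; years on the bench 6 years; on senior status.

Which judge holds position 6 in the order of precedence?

By office: Abara, Reyes, Johansson and Obi (Chief Justice); then Marino and Beaumont (Justice of the Supreme Court); then Novak and Achebe (Presiding Appellate Judge).
Abara, Reyes, Johansson and Obi all have years on the bench 6 years, so the next rule applies.
Abara, Reyes, Johansson and Obi are each on senior status, so the next rule applies.
Among Abara, Reyes, Johansson and Obi, by date of first judicial appointment (earlier first): Abara (6 Dec 2000) before Reyes (9 May 2003) before Johansson (17 May 2005) before Obi (26 Feb 2007).
Marino and Beaumont both have years on the bench 3 years, so the next rule applies.
Marino and Beaumont are each on senior status, so the next rule applies.
Among Marino and Beaumont, by date of first judicial appointment (earlier first): Marino (27 Feb 1998) before Beaumont (26 May 2006).
Novak and Achebe both have years on the bench 8 years, so the next rule applies.
Novak and Achebe are each not on senior status, so the next rule applies.
Among Novak and Achebe, by date of first judicial appointment (earlier first): Novak (22 Apr 1997) before Achebe (20 May 2004).
Order: Abara, Reyes, Johansson, Obi, Marino, Beaumont, Novak, Achebe.

Beaumont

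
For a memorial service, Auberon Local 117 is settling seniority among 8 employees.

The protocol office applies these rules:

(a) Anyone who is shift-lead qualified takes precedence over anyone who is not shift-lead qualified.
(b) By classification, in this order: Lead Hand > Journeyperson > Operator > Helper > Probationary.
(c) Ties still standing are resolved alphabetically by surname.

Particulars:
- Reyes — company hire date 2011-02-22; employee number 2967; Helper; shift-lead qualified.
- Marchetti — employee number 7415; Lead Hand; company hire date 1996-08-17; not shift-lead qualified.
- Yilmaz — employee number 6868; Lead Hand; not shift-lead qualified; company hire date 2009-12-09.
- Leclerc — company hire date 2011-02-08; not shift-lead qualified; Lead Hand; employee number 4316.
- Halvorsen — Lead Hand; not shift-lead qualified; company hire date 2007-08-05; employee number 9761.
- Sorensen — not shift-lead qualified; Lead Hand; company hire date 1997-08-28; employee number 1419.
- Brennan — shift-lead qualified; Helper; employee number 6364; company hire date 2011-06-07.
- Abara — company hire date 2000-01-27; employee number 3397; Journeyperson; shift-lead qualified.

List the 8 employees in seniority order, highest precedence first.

By the first rule: Abara, Brennan and Reyes (each shift-lead qualified); then Halvorsen, Leclerc, Marchetti, Sorensen and Yilmaz (each not shift-lead qualified).
Among Abara, Brennan and Reyes, by classification: Abara (Journeyperson) before Brennan and Reyes (Helper).
Among Brennan and Reyes, alphabetically by surname: Brennan before Reyes.
Halvorsen, Leclerc, Marchetti, Sorensen and Yilmaz are each Lead Hand, so the next rule applies.
Among Halvorsen, Leclerc, Marchetti, Sorensen and Yilmaz, alphabetically by surname: Halvorsen before Leclerc before Marchetti before Sorensen before Yilmaz.
Full order: Abara, Brennan, Reyes, Halvorsen, Leclerc, Marchetti, Sorensen, Yilmaz.

Abara, Brennan, Reyes, Halvorsen, Leclerc, Marchetti, Sorensen, Yilmaz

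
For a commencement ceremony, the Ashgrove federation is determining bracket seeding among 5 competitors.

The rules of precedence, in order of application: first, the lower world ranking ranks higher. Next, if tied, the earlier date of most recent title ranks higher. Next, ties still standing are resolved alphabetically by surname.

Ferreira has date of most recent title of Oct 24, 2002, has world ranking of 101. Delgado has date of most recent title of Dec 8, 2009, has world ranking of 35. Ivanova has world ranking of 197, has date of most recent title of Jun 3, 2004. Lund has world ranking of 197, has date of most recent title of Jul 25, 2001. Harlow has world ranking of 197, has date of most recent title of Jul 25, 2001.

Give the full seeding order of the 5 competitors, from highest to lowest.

Delgado, Ferreira, Harlow, Lund, Ivanova

By world ranking (lower first): Delgado (35); then Ferreira (101); then Harlow, Lund and Ivanova (each 197).
Among Harlow, Lund and Ivanova, by date of most recent title (earlier first): Harlow and Lund (Jul 25, 2001) before Ivanova (Jun 3, 2004).
Among Harlow and Lund, alphabetically by surname: Harlow before Lund.
Full order: Delgado, Ferreira, Harlow, Lund, Ivanova.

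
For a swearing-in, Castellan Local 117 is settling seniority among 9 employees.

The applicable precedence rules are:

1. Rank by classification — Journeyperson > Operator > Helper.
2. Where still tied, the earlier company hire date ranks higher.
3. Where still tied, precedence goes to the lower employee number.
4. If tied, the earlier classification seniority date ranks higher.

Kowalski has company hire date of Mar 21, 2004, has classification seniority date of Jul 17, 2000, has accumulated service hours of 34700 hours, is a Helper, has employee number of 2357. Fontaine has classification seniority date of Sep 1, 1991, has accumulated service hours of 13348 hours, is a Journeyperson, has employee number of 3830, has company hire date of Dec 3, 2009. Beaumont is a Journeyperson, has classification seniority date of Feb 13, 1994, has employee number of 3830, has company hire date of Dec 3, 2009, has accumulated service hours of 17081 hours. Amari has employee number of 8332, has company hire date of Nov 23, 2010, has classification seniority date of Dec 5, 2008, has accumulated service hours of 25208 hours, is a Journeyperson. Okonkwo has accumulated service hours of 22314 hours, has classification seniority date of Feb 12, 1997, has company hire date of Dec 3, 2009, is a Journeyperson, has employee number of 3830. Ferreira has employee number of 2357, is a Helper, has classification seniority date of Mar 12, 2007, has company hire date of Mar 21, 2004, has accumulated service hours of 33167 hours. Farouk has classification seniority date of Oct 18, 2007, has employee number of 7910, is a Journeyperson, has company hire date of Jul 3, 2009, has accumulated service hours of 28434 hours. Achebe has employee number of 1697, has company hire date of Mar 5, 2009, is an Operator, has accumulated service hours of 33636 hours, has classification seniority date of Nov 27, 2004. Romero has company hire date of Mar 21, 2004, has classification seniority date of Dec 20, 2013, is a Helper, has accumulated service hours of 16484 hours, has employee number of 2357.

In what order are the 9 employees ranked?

By classification: Farouk, Fontaine, Beaumont, Okonkwo and Amari (Journeyperson); then Achebe (Operator); then Kowalski, Ferreira and Romero (Helper).
Among Farouk, Fontaine, Beaumont, Okonkwo and Amari, by company hire date (earlier first): Farouk (Jul 3, 2009) before Fontaine, Beaumont and Okonkwo (Dec 3, 2009) before Amari (Nov 23, 2010).
Fontaine, Beaumont and Okonkwo all have employee number 3830, so the next rule applies.
Among Fontaine, Beaumont and Okonkwo, by classification seniority date (earlier first): Fontaine (Sep 1, 1991) before Beaumont (Feb 13, 1994) before Okonkwo (Feb 12, 1997).
Kowalski, Ferreira and Romero all have company hire date Mar 21, 2004, so the next rule applies.
Kowalski, Ferreira and Romero all have employee number 2357, so the next rule applies.
Among Kowalski, Ferreira and Romero, by classification seniority date (earlier first): Kowalski (Jul 17, 2000) before Ferreira (Mar 12, 2007) before Romero (Dec 20, 2013).
Full order: Farouk, Fontaine, Beaumont, Okonkwo, Amari, Achebe, Kowalski, Ferreira, Romero.

Farouk, Fontaine, Beaumont, Okonkwo, Amari, Achebe, Kowalski, Ferreira, Romero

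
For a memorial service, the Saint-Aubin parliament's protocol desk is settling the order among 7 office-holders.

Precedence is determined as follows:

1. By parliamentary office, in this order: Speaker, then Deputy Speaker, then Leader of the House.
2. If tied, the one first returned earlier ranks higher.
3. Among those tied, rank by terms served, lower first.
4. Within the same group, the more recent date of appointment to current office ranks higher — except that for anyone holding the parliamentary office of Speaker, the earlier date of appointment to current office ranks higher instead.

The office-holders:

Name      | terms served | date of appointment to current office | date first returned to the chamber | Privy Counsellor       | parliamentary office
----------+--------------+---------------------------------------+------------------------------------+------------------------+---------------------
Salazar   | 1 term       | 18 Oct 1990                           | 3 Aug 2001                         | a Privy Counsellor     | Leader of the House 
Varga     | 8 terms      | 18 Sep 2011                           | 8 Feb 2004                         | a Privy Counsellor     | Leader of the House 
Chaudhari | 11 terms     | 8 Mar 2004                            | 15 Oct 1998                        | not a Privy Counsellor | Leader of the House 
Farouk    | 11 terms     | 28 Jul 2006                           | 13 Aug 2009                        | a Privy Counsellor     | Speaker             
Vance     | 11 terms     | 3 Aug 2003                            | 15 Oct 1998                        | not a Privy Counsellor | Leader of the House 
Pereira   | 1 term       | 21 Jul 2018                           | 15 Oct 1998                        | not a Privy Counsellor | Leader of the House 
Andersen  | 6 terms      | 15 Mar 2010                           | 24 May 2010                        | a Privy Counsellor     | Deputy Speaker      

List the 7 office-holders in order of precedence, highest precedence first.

Farouk, Andersen, Pereira, Chaudhari, Vance, Salazar, Varga

By parliamentary office: Farouk (Speaker); then Andersen (Deputy Speaker); then Pereira, Chaudhari, Vance, Salazar and Varga (Leader of the House).
Among Pereira, Chaudhari, Vance, Salazar and Varga, by date first returned to the chamber (earlier first): Pereira, Chaudhari and Vance (15 Oct 1998) before Salazar (3 Aug 2001) before Varga (8 Feb 2004).
Among Pereira, Chaudhari and Vance, by terms served (lower first): Pereira (1 term) before Chaudhari and Vance (11 terms).
Among Chaudhari and Vance, by date of appointment to current office (later first): Chaudhari (8 Mar 2004) before Vance (3 Aug 2003).
Full order: Farouk, Andersen, Pereira, Chaudhari, Vance, Salazar, Varga.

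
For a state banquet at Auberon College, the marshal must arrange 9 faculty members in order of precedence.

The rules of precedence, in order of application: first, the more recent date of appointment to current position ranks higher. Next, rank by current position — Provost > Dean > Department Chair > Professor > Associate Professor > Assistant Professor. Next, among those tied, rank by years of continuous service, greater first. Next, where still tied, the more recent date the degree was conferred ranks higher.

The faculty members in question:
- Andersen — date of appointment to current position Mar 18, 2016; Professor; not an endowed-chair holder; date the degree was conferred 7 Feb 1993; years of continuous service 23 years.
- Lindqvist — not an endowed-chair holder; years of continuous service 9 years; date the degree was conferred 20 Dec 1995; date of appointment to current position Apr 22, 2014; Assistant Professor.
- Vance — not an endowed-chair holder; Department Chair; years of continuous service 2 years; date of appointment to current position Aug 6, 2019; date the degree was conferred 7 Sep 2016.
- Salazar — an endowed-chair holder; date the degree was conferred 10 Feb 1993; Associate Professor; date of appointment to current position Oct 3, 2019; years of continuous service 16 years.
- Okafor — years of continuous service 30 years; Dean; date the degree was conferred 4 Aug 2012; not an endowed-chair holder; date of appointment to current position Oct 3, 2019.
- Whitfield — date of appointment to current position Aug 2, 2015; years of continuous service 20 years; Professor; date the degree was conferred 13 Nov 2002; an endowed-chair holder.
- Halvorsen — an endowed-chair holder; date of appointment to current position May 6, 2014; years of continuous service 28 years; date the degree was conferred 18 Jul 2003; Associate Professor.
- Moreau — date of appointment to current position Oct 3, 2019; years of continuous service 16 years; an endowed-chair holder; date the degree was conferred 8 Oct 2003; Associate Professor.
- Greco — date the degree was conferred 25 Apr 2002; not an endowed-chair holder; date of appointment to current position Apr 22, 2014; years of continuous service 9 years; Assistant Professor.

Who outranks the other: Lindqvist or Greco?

Greco

By date of appointment to current position (later first): Okafor, Moreau and Salazar (each Oct 3, 2019); then Vance (Aug 6, 2019); then Andersen (Mar 18, 2016); then Whitfield (Aug 2, 2015); then Halvorsen (May 6, 2014); then Greco and Lindqvist (both Apr 22, 2014).
Among Okafor, Moreau and Salazar, by current position: Okafor (Dean) before Moreau and Salazar (Associate Professor).
Moreau and Salazar both have years of continuous service 16 years, so the next rule applies.
Among Moreau and Salazar, by date the degree was conferred (later first): Moreau (8 Oct 2003) before Salazar (10 Feb 1993).
Greco and Lindqvist are each Assistant Professor, so the next rule applies.
Greco and Lindqvist both have years of continuous service 9 years, so the next rule applies.
Among Greco and Lindqvist, by date the degree was conferred (later first): Greco (25 Apr 2002) before Lindqvist (20 Dec 1995).
So Greco takes precedence.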